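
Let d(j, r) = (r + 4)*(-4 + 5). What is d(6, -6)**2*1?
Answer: 4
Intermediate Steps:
d(j, r) = 4 + r (d(j, r) = (4 + r)*1 = 4 + r)
d(6, -6)**2*1 = (4 - 6)**2*1 = (-2)**2*1 = 4*1 = 4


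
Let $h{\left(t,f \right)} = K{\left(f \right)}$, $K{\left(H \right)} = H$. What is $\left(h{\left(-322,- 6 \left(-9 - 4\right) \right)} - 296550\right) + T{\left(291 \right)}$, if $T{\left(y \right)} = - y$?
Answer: $-296763$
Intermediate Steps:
$h{\left(t,f \right)} = f$
$\left(h{\left(-322,- 6 \left(-9 - 4\right) \right)} - 296550\right) + T{\left(291 \right)} = \left(- 6 \left(-9 - 4\right) - 296550\right) - 291 = \left(\left(-6\right) \left(-13\right) - 296550\right) - 291 = \left(78 - 296550\right) - 291 = -296472 - 291 = -296763$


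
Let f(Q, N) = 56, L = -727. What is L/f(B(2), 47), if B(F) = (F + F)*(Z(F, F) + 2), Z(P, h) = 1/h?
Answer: -727/56 ≈ -12.982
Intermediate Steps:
B(F) = 2*F*(2 + 1/F) (B(F) = (F + F)*(1/F + 2) = (2*F)*(2 + 1/F) = 2*F*(2 + 1/F))
L/f(B(2), 47) = -727/56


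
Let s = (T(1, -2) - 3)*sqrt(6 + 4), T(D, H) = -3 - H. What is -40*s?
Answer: 160*sqrt(10) ≈ 505.96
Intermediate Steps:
s = -4*sqrt(10) (s = ((-3 - 1*(-2)) - 3)*sqrt(6 + 4) = ((-3 + 2) - 3)*sqrt(10) = (-1 - 3)*sqrt(10) = -4*sqrt(10) ≈ -12.649)
-40*s = -(-160)*sqrt(10) = 160*sqrt(10)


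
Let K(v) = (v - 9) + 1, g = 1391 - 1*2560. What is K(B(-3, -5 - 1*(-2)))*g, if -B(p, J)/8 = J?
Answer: -18704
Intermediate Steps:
B(p, J) = -8*J
g = -1169 (g = 1391 - 2560 = -1169)
K(v) = -8 + v (K(v) = (-9 + v) + 1 = -8 + v)
K(B(-3, -5 - 1*(-2)))*g = (-8 - 8*(-5 - 1*(-2)))*(-1169) = (-8 - 8*(-5 + 2))*(-1169) = (-8 - 8*(-3))*(-1169) = (-8 + 24)*(-1169) = 16*(-1169) = -18704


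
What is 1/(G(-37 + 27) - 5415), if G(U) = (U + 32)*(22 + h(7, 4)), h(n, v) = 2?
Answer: -1/4887 ≈ -0.00020462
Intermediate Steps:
G(U) = 768 + 24*U (G(U) = (U + 32)*(22 + 2) = (32 + U)*24 = 768 + 24*U)
1/(G(-37 + 27) - 5415) = 1/((768 + 24*(-37 + 27)) - 5415) = 1/((768 + 24*(-10)) - 5415) = 1/((768 - 240) - 5415) = 1/(528 - 5415) = 1/(-4887) = -1/4887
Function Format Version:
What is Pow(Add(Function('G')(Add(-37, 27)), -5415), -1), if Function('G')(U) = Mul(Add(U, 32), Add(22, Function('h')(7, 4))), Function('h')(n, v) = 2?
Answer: Rational(-1, 4887) ≈ -0.00020462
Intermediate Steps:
Function('G')(U) = Add(768, Mul(24, U)) (Function('G')(U) = Mul(Add(U, 32), Add(22, 2)) = Mul(Add(32, U), 24) = Add(768, Mul(24, U)))
Pow(Add(Function('G')(Add(-37, 27)), -5415), -1) = Pow(Add(Add(768, Mul(24, Add(-37, 27))), -5415), -1) = Pow(Add(Add(768, Mul(24, -10)), -5415), -1) = Pow(Add(Add(768, -240), -5415), -1) = Pow(Add(528, -5415), -1) = Pow(-4887, -1) = Rational(-1, 4887)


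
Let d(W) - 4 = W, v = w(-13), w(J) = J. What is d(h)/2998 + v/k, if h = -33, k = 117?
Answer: -3259/26982 ≈ -0.12078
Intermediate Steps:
v = -13
d(W) = 4 + W
d(h)/2998 + v/k = (4 - 33)/2998 - 13/117 = -29*1/2998 - 13*1/117 = -29/2998 - ⅑ = -3259/26982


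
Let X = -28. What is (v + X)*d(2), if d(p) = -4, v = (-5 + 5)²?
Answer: 112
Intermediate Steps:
v = 0 (v = 0² = 0)
(v + X)*d(2) = (0 - 28)*(-4) = -28*(-4) = 112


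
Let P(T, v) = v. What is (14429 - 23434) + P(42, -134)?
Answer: -9139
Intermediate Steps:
(14429 - 23434) + P(42, -134) = (14429 - 23434) - 134 = -9005 - 134 = -9139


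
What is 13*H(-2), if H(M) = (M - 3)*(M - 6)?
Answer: 520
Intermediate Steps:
H(M) = (-6 + M)*(-3 + M) (H(M) = (-3 + M)*(-6 + M) = (-6 + M)*(-3 + M))
13*H(-2) = 13*(18 + (-2)² - 9*(-2)) = 13*(18 + 4 + 18) = 13*40 = 520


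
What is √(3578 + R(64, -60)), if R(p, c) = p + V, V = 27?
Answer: √3669 ≈ 60.572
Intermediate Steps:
R(p, c) = 27 + p (R(p, c) = p + 27 = 27 + p)
√(3578 + R(64, -60)) = √(3578 + (27 + 64)) = √(3578 + 91) = √3669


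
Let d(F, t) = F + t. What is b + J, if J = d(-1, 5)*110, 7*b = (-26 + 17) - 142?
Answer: 2929/7 ≈ 418.43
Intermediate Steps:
b = -151/7 (b = ((-26 + 17) - 142)/7 = (-9 - 142)/7 = (1/7)*(-151) = -151/7 ≈ -21.571)
J = 440 (J = (-1 + 5)*110 = 4*110 = 440)
b + J = -151/7 + 440 = 2929/7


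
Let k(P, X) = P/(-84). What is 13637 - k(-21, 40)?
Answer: 54547/4 ≈ 13637.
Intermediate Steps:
k(P, X) = -P/84 (k(P, X) = P*(-1/84) = -P/84)
13637 - k(-21, 40) = 13637 - (-1)*(-21)/84 = 13637 - 1*¼ = 13637 - ¼ = 54547/4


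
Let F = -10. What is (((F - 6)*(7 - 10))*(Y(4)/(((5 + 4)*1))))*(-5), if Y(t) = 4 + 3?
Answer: -560/3 ≈ -186.67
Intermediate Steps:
Y(t) = 7
(((F - 6)*(7 - 10))*(Y(4)/(((5 + 4)*1))))*(-5) = (((-10 - 6)*(7 - 10))*(7/(((5 + 4)*1))))*(-5) = ((-16*(-3))*(7/((9*1))))*(-5) = (48*(7/9))*(-5) = (112/3)*(-5) = -560/3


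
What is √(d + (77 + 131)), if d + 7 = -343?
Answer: I*√142 ≈ 11.916*I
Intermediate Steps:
d = -350 (d = -7 - 343 = -350)
√(d + (77 + 131)) = √(-350 + (77 + 131)) = √(-350 + 208) = √(-142) = I*√142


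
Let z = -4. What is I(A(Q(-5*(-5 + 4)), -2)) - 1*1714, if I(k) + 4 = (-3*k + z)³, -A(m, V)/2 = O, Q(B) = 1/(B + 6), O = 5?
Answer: 15858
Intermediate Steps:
Q(B) = 1/(6 + B)
A(m, V) = -10 (A(m, V) = -2*5 = -10)
I(k) = -4 + (-4 - 3*k)³ (I(k) = -4 + (-3*k - 4)³ = -4 + (-4 - 3*k)³)
I(A(Q(-5*(-5 + 4)), -2)) - 1*1714 = (-4 - (4 + 3*(-10))³) - 1*1714 = (-4 - (4 - 30)³) - 1714 = (-4 - 1*(-26)³) - 1714 = (-4 - 1*(-17576)) - 1714 = (-4 + 17576) - 1714 = 17572 - 1714 = 15858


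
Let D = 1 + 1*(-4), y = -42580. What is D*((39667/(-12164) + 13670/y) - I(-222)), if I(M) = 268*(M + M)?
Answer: -9244384864845/25897156 ≈ -3.5697e+5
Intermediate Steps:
D = -3 (D = 1 - 4 = -3)
I(M) = 536*M (I(M) = 268*(2*M) = 536*M)
D*((39667/(-12164) + 13670/y) - I(-222)) = -3*((39667/(-12164) + 13670/(-42580)) - 536*(-222)) = -3*((39667*(-1/12164) + 13670*(-1/42580)) - 1*(-118992)) = -3*((-39667/12164 - 1367/4258) + 118992) = -3*(-92765137/25897156 + 118992) = -3*3081461621615/25897156 = -9244384864845/25897156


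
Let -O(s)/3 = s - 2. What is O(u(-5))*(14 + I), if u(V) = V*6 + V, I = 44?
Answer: 6438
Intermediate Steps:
u(V) = 7*V (u(V) = 6*V + V = 7*V)
O(s) = 6 - 3*s (O(s) = -3*(s - 2) = -3*(-2 + s) = 6 - 3*s)
O(u(-5))*(14 + I) = (6 - 21*(-5))*(14 + 44) = (6 - 3*(-35))*58 = (6 + 105)*58 = 111*58 = 6438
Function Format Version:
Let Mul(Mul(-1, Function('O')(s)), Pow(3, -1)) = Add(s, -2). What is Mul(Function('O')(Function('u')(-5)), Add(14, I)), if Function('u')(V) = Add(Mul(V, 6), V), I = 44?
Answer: 6438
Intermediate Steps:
Function('u')(V) = Mul(7, V) (Function('u')(V) = Add(Mul(6, V), V) = Mul(7, V))
Function('O')(s) = Add(6, Mul(-3, s)) (Function('O')(s) = Mul(-3, Add(s, -2)) = Mul(-3, Add(-2, s)) = Add(6, Mul(-3, s)))
Mul(Function('O')(Function('u')(-5)), Add(14, I)) = Mul(Add(6, Mul(-3, Mul(7, -5))), Add(14, 44)) = Mul(Add(6, Mul(-3, -35)), 58) = Mul(Add(6, 105), 58) = Mul(111, 58) = 6438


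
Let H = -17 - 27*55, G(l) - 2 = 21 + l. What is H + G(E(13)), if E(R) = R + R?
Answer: -1453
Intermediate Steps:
E(R) = 2*R
G(l) = 23 + l (G(l) = 2 + (21 + l) = 23 + l)
H = -1502 (H = -17 - 1485 = -1502)
H + G(E(13)) = -1502 + (23 + 2*13) = -1502 + (23 + 26) = -1502 + 49 = -1453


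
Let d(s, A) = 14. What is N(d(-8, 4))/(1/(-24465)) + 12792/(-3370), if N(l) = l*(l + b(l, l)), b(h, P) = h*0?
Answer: -8079817296/1685 ≈ -4.7951e+6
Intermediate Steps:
b(h, P) = 0
N(l) = l² (N(l) = l*(l + 0) = l*l = l²)
N(d(-8, 4))/(1/(-24465)) + 12792/(-3370) = 14²/(1/(-24465)) + 12792/(-3370) = 196/(-1/24465) + 12792*(-1/3370) = 196*(-24465) - 6396/1685 = -4795140 - 6396/1685 = -8079817296/1685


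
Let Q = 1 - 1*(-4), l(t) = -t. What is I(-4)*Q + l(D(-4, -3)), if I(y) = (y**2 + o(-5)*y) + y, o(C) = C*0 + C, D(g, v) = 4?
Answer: 156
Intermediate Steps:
o(C) = C (o(C) = 0 + C = C)
I(y) = y**2 - 4*y (I(y) = (y**2 - 5*y) + y = y**2 - 4*y)
Q = 5 (Q = 1 + 4 = 5)
I(-4)*Q + l(D(-4, -3)) = -4*(-4 - 4)*5 - 1*4 = -4*(-8)*5 - 4 = 32*5 - 4 = 160 - 4 = 156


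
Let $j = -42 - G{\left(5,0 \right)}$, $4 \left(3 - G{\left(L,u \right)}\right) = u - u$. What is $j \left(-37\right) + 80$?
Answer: $1745$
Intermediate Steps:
$G{\left(L,u \right)} = 3$ ($G{\left(L,u \right)} = 3 - \frac{u - u}{4} = 3 - 0 = 3 + 0 = 3$)
$j = -45$ ($j = -42 - 3 = -45$)
$j \left(-37\right) + 80 = \left(-45\right) \left(-37\right) + 80 = 1665 + 80 = 1745$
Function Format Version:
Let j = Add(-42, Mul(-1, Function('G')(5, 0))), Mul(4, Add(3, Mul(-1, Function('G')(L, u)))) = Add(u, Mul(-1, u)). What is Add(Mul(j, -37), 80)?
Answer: 1745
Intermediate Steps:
Function('G')(L, u) = 3 (Function('G')(L, u) = Add(3, Mul(Rational(-1, 4), Add(u, Mul(-1, u)))) = Add(3, Mul(Rational(-1, 4), 0)) = Add(3, 0) = 3)
j = -45 (j = Add(-42, Mul(-1, 3)) = Add(-42, -3) = -45)
Add(Mul(j, -37), 80) = Add(Mul(-45, -37), 80) = Add(1665, 80) = 1745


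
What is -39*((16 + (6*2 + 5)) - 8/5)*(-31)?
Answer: 189813/5 ≈ 37963.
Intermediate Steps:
-39*((16 + (6*2 + 5)) - 8/5)*(-31) = -39*((16 + (12 + 5)) - 8*⅕)*(-31) = -39*((16 + 17) - 8/5)*(-31) = -39*(33 - 8/5)*(-31) = -39*157/5*(-31) = -6123/5*(-31) = 189813/5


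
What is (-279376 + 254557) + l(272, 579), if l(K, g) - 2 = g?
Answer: -24238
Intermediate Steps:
l(K, g) = 2 + g
(-279376 + 254557) + l(272, 579) = (-279376 + 254557) + (2 + 579) = -24819 + 581 = -24238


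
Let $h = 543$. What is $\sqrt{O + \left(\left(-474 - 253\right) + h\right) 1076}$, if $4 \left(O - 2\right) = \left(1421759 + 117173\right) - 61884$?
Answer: $4 \sqrt{10705} \approx 413.86$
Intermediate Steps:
$O = 369264$ ($O = 2 + \frac{\left(1421759 + 117173\right) - 61884}{4} = 2 + \frac{1538932 - 61884}{4} = 2 + \frac{1}{4} \cdot 1477048 = 2 + 369262 = 369264$)
$\sqrt{O + \left(\left(-474 - 253\right) + h\right) 1076} = \sqrt{369264 + \left(\left(-474 - 253\right) + 543\right) 1076} = \sqrt{369264 + \left(-727 + 543\right) 1076} = \sqrt{369264 - 197984} = \sqrt{171280} = 4 \sqrt{10705}$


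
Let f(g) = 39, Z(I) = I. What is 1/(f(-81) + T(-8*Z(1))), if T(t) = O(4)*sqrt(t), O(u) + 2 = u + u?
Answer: 13/603 - 4*I*sqrt(2)/603 ≈ 0.021559 - 0.0093812*I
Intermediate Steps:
O(u) = -2 + 2*u (O(u) = -2 + (u + u) = -2 + 2*u)
T(t) = 6*sqrt(t) (T(t) = (-2 + 2*4)*sqrt(t) = (-2 + 8)*sqrt(t) = 6*sqrt(t))
1/(f(-81) + T(-8*Z(1))) = 1/(39 + 6*sqrt(-8*1)) = 1/(39 + 6*sqrt(-8)) = 1/(39 + 6*(2*I*sqrt(2))) = 1/(39 + 12*I*sqrt(2))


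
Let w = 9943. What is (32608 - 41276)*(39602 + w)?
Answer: -429456060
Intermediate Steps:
(32608 - 41276)*(39602 + w) = (32608 - 41276)*(39602 + 9943) = -8668*49545 = -429456060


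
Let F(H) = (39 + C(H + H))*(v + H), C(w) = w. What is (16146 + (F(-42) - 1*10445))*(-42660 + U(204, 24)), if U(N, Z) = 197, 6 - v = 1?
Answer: -312782458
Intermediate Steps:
v = 5 (v = 6 - 1*1 = 6 - 1 = 5)
F(H) = (5 + H)*(39 + 2*H) (F(H) = (39 + (H + H))*(5 + H) = (39 + 2*H)*(5 + H) = (5 + H)*(39 + 2*H))
(16146 + (F(-42) - 1*10445))*(-42660 + U(204, 24)) = (16146 + ((195 + 2*(-42)**2 + 49*(-42)) - 1*10445))*(-42660 + 197) = (16146 + ((195 + 2*1764 - 2058) - 10445))*(-42463) = (16146 + ((195 + 3528 - 2058) - 10445))*(-42463) = (16146 + (1665 - 10445))*(-42463) = (16146 - 8780)*(-42463) = 7366*(-42463) = -312782458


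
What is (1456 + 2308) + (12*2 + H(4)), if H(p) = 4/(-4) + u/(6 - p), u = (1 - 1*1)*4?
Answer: 3787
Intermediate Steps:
u = 0 (u = (1 - 1)*4 = 0*4 = 0)
H(p) = -1 (H(p) = 4/(-4) + 0/(6 - p) = 4*(-1/4) + 0 = -1 + 0 = -1)
(1456 + 2308) + (12*2 + H(4)) = (1456 + 2308) + (12*2 - 1) = 3764 + (24 - 1) = 3764 + 23 = 3787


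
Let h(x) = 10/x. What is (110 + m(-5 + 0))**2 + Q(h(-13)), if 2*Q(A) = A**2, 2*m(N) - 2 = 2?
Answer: 2119986/169 ≈ 12544.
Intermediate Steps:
m(N) = 2 (m(N) = 1 + (1/2)*2 = 1 + 1 = 2)
Q(A) = A**2/2
(110 + m(-5 + 0))**2 + Q(h(-13)) = (110 + 2)**2 + (10/(-13))**2/2 = 112**2 + (10*(-1/13))**2/2 = 12544 + (-10/13)**2/2 = 12544 + (1/2)*(100/169) = 12544 + 50/169 = 2119986/169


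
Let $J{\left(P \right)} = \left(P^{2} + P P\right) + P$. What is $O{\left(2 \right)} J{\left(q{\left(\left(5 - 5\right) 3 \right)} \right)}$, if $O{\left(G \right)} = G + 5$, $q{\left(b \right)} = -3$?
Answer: $105$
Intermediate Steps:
$O{\left(G \right)} = 5 + G$
$J{\left(P \right)} = P + 2 P^{2}$ ($J{\left(P \right)} = \left(P^{2} + P^{2}\right) + P = 2 P^{2} + P = P + 2 P^{2}$)
$O{\left(2 \right)} J{\left(q{\left(\left(5 - 5\right) 3 \right)} \right)} = \left(5 + 2\right) \left(- 3 \left(1 + 2 \left(-3\right)\right)\right) = 7 \left(- 3 \left(1 - 6\right)\right) = 7 \left(\left(-3\right) \left(-5\right)\right) = 7 \cdot 15 = 105$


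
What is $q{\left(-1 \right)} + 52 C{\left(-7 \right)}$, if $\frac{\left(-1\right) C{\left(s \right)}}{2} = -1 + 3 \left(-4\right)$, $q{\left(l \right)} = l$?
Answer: $1351$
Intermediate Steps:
$C{\left(s \right)} = 26$ ($C{\left(s \right)} = - 2 \left(-1 + 3 \left(-4\right)\right) = - 2 \left(-1 - 12\right) = \left(-2\right) \left(-13\right) = 26$)
$q{\left(-1 \right)} + 52 C{\left(-7 \right)} = -1 + 52 \cdot 26 = -1 + 1352 = 1351$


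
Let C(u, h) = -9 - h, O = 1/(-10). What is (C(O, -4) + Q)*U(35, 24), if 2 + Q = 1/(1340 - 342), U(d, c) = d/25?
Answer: -9779/998 ≈ -9.7986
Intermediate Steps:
U(d, c) = d/25 (U(d, c) = d*(1/25) = d/25)
Q = -1995/998 (Q = -2 + 1/(1340 - 342) = -2 + 1/998 = -1995/998 ≈ -1.9990)
O = -1/10 ≈ -0.10000
(C(O, -4) + Q)*U(35, 24) = ((-9 - 1*(-4)) - 1995/998)*((1/25)*35) = ((-9 + 4) - 1995/998)*(7/5) = (-5 - 1995/998)*(7/5) = -6985/998*7/5 = -9779/998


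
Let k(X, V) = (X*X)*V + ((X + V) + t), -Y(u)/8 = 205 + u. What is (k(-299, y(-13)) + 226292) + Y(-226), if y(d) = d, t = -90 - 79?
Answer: -936234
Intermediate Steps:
t = -169
Y(u) = -1640 - 8*u (Y(u) = -8*(205 + u) = -1640 - 8*u)
k(X, V) = -169 + V + X + V*X² (k(X, V) = (X*X)*V + ((X + V) - 169) = X²*V + ((V + X) - 169) = V*X² + (-169 + V + X) = -169 + V + X + V*X²)
(k(-299, y(-13)) + 226292) + Y(-226) = ((-169 - 13 - 299 - 13*(-299)²) + 226292) + (-1640 - 8*(-226)) = ((-169 - 13 - 299 - 13*89401) + 226292) + (-1640 + 1808) = ((-169 - 13 - 299 - 1162213) + 226292) + 168 = (-1162694 + 226292) + 168 = -936402 + 168 = -936234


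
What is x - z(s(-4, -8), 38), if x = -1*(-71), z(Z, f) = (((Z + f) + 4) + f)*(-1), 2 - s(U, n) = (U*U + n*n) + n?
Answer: 81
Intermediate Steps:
s(U, n) = 2 - n - U**2 - n**2 (s(U, n) = 2 - ((U*U + n*n) + n) = 2 - ((U**2 + n**2) + n) = 2 - (n + U**2 + n**2) = 2 + (-n - U**2 - n**2) = 2 - n - U**2 - n**2)
z(Z, f) = -4 - Z - 2*f (z(Z, f) = ((4 + Z + f) + f)*(-1) = (4 + Z + 2*f)*(-1) = -4 - Z - 2*f)
x = 71
x - z(s(-4, -8), 38) = 71 - (-4 - (2 - 1*(-8) - 1*(-4)**2 - 1*(-8)**2) - 2*38) = 71 - (-4 - (2 + 8 - 1*16 - 1*64) - 76) = 71 - (-4 - (2 + 8 - 16 - 64) - 76) = 71 - (-4 - 1*(-70) - 76) = 71 - (-4 + 70 - 76) = 71 - 1*(-10) = 71 + 10 = 81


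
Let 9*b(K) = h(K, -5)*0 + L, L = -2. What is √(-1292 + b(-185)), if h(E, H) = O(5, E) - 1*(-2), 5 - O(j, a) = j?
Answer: I*√11630/3 ≈ 35.948*I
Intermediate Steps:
O(j, a) = 5 - j
h(E, H) = 2 (h(E, H) = (5 - 1*5) - 1*(-2) = (5 - 5) + 2 = 0 + 2 = 2)
b(K) = -2/9 (b(K) = (2*0 - 2)/9 = (0 - 2)/9 = (⅑)*(-2) = -2/9)
√(-1292 + b(-185)) = √(-1292 - 2/9) = √(-11630/9) = I*√11630/3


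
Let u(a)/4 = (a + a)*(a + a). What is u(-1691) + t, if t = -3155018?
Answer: 42596678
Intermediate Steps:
u(a) = 16*a² (u(a) = 4*((a + a)*(a + a)) = 4*((2*a)*(2*a)) = 4*(4*a²) = 16*a²)
u(-1691) + t = 16*(-1691)² - 3155018 = 16*2859481 - 3155018 = 45751696 - 3155018 = 42596678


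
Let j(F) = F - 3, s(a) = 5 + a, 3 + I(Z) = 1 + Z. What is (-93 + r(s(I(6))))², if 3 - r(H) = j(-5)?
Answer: 6724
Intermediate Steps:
I(Z) = -2 + Z (I(Z) = -3 + (1 + Z) = -2 + Z)
j(F) = -3 + F
r(H) = 11 (r(H) = 3 - (-3 - 5) = 3 - 1*(-8) = 3 + 8 = 11)
(-93 + r(s(I(6))))² = (-93 + 11)² = (-82)² = 6724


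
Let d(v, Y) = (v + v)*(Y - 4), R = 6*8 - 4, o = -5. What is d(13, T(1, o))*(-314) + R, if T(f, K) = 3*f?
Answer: 8208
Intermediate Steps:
R = 44 (R = 48 - 4 = 44)
d(v, Y) = 2*v*(-4 + Y) (d(v, Y) = (2*v)*(-4 + Y) = 2*v*(-4 + Y))
d(13, T(1, o))*(-314) + R = (2*13*(-4 + 3*1))*(-314) + 44 = (2*13*(-4 + 3))*(-314) + 44 = (2*13*(-1))*(-314) + 44 = -26*(-314) + 44 = 8164 + 44 = 8208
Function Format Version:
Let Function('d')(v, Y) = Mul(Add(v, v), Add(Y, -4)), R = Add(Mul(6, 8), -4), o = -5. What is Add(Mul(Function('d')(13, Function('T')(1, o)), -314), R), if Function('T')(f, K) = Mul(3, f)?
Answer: 8208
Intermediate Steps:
R = 44 (R = Add(48, -4) = 44)
Function('d')(v, Y) = Mul(2, v, Add(-4, Y)) (Function('d')(v, Y) = Mul(Mul(2, v), Add(-4, Y)) = Mul(2, v, Add(-4, Y)))
Add(Mul(Function('d')(13, Function('T')(1, o)), -314), R) = Add(Mul(Mul(2, 13, Add(-4, Mul(3, 1))), -314), 44) = Add(Mul(Mul(2, 13, Add(-4, 3)), -314), 44) = Add(Mul(Mul(2, 13, -1), -314), 44) = Add(Mul(-26, -314), 44) = Add(8164, 44) = 8208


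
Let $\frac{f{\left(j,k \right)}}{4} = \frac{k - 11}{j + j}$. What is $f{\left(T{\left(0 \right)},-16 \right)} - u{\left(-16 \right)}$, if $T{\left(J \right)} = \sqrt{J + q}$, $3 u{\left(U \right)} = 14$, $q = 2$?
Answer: $- \frac{14}{3} - 27 \sqrt{2} \approx -42.85$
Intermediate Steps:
$u{\left(U \right)} = \frac{14}{3}$ ($u{\left(U \right)} = \frac{1}{3} \cdot 14 = \frac{14}{3}$)
$T{\left(J \right)} = \sqrt{2 + J}$ ($T{\left(J \right)} = \sqrt{J + 2} = \sqrt{2 + J}$)
$f{\left(j,k \right)} = \frac{2 \left(-11 + k\right)}{j}$ ($f{\left(j,k \right)} = 4 \frac{k - 11}{j + j} = 4 \frac{-11 + k}{2 j} = \frac{2 \left(-11 + k\right)}{j}$)
$f{\left(T{\left(0 \right)},-16 \right)} - u{\left(-16 \right)} = \frac{2 \left(-11 - 16\right)}{\sqrt{2 + 0}} - \frac{14}{3} = 2 \frac{1}{\sqrt{2}} \left(-27\right) - \frac{14}{3} = 2 \frac{\sqrt{2}}{2} \left(-27\right) - \frac{14}{3} = - 27 \sqrt{2} - \frac{14}{3} = - \frac{14}{3} - 27 \sqrt{2}$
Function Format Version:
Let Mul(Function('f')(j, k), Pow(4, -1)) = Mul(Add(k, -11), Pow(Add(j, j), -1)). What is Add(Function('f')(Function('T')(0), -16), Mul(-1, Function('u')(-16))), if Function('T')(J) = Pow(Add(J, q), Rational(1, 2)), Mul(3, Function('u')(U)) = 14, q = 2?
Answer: Add(Rational(-14, 3), Mul(-27, Pow(2, Rational(1, 2)))) ≈ -42.850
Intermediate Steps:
Function('u')(U) = Rational(14, 3) (Function('u')(U) = Mul(Rational(1, 3), 14) = Rational(14, 3))
Function('T')(J) = Pow(Add(2, J), Rational(1, 2)) (Function('T')(J) = Pow(Add(J, 2), Rational(1, 2)) = Pow(Add(2, J), Rational(1, 2)))
Function('f')(j, k) = Mul(2, Pow(j, -1), Add(-11, k)) (Function('f')(j, k) = Mul(4, Mul(Add(k, -11), Pow(Add(j, j), -1))) = Mul(4, Mul(Add(-11, k), Pow(Mul(2, j), -1))) = Mul(4, Mul(Add(-11, k), Mul(Rational(1, 2), Pow(j, -1)))) = Mul(4, Mul(Rational(1, 2), Pow(j, -1), Add(-11, k))) = Mul(2, Pow(j, -1), Add(-11, k)))
Add(Function('f')(Function('T')(0), -16), Mul(-1, Function('u')(-16))) = Add(Mul(2, Pow(Pow(Add(2, 0), Rational(1, 2)), -1), Add(-11, -16)), Mul(-1, Rational(14, 3))) = Add(Mul(2, Pow(Pow(2, Rational(1, 2)), -1), -27), Rational(-14, 3)) = Add(Mul(2, Mul(Rational(1, 2), Pow(2, Rational(1, 2))), -27), Rational(-14, 3)) = Add(Mul(-27, Pow(2, Rational(1, 2))), Rational(-14, 3)) = Add(Rational(-14, 3), Mul(-27, Pow(2, Rational(1, 2))))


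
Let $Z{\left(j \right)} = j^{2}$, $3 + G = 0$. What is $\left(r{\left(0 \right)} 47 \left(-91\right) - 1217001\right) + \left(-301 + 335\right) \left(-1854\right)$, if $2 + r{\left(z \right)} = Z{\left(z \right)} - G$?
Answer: $-1284314$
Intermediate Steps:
$G = -3$ ($G = -3 + 0 = -3$)
$r{\left(z \right)} = 1 + z^{2}$ ($r{\left(z \right)} = -2 + \left(z^{2} - -3\right) = -2 + \left(z^{2} + 3\right) = -2 + \left(3 + z^{2}\right) = 1 + z^{2}$)
$\left(r{\left(0 \right)} 47 \left(-91\right) - 1217001\right) + \left(-301 + 335\right) \left(-1854\right) = \left(\left(1 + 0^{2}\right) 47 \left(-91\right) - 1217001\right) + \left(-301 + 335\right) \left(-1854\right) = \left(\left(1 + 0\right) 47 \left(-91\right) - 1217001\right) + 34 \left(-1854\right) = \left(1 \cdot 47 \left(-91\right) - 1217001\right) - 63036 = \left(47 \left(-91\right) - 1217001\right) - 63036 = \left(-4277 - 1217001\right) - 63036 = -1221278 - 63036 = -1284314$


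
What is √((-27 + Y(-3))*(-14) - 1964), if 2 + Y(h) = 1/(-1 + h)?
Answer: I*√6218/2 ≈ 39.427*I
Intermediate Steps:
Y(h) = -2 + 1/(-1 + h)
√((-27 + Y(-3))*(-14) - 1964) = √((-27 + (3 - 2*(-3))/(-1 - 3))*(-14) - 1964) = √((-27 + (3 + 6)/(-4))*(-14) - 1964) = √((-27 - ¼*9)*(-14) - 1964) = √((-27 - 9/4)*(-14) - 1964) = √(-117/4*(-14) - 1964) = √(819/2 - 1964) = √(-3109/2) = I*√6218/2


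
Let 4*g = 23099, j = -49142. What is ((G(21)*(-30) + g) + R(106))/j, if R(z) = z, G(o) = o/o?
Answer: -23403/196568 ≈ -0.11906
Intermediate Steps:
g = 23099/4 (g = (1/4)*23099 = 23099/4 ≈ 5774.8)
G(o) = 1
((G(21)*(-30) + g) + R(106))/j = ((1*(-30) + 23099/4) + 106)/(-49142) = ((-30 + 23099/4) + 106)*(-1/49142) = (22979/4 + 106)*(-1/49142) = (23403/4)*(-1/49142) = -23403/196568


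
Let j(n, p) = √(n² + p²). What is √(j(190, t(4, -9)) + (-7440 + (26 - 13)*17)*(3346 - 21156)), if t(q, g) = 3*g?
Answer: √(128570390 + √36829) ≈ 11339.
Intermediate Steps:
√(j(190, t(4, -9)) + (-7440 + (26 - 13)*17)*(3346 - 21156)) = √(√(190² + (3*(-9))²) + (-7440 + (26 - 13)*17)*(3346 - 21156)) = √(√(36100 + (-27)²) + (-7440 + 13*17)*(-17810)) = √(√(36100 + 729) + (-7440 + 221)*(-17810)) = √(√36829 - 7219*(-17810)) = √(√36829 + 128570390) = √(128570390 + √36829)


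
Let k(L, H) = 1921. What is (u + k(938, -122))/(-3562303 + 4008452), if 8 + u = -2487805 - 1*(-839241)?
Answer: -1646651/446149 ≈ -3.6908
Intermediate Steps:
u = -1648572 (u = -8 + (-2487805 - 1*(-839241)) = -8 + (-2487805 + 839241) = -8 - 1648564 = -1648572)
(u + k(938, -122))/(-3562303 + 4008452) = (-1648572 + 1921)/(-3562303 + 4008452) = -1646651/446149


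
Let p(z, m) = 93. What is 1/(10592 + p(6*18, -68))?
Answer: 1/10685 ≈ 9.3589e-5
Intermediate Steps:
1/(10592 + p(6*18, -68)) = 1/(10592 + 93) = 1/10685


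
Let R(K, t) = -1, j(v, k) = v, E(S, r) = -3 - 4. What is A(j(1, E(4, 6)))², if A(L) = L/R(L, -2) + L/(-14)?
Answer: 225/196 ≈ 1.1480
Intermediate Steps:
E(S, r) = -7
A(L) = -15*L/14 (A(L) = L/(-1) + L/(-14) = L*(-1) + L*(-1/14) = -L - L/14 = -15*L/14)
A(j(1, E(4, 6)))² = (-15/14*1)² = (-15/14)² = 225/196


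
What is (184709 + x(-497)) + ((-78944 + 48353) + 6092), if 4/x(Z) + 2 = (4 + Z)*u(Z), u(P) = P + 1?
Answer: 19587755232/122263 ≈ 1.6021e+5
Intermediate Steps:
u(P) = 1 + P
x(Z) = 4/(-2 + (1 + Z)*(4 + Z)) (x(Z) = 4/(-2 + (4 + Z)*(1 + Z)) = 4/(-2 + (1 + Z)*(4 + Z)))
(184709 + x(-497)) + ((-78944 + 48353) + 6092) = (184709 + 4/(2 + (-497)**2 + 5*(-497))) + ((-78944 + 48353) + 6092) = (184709 + 4/(2 + 247009 - 2485)) + (-30591 + 6092) = (184709 + 4/244526) - 24499 = (184709 + 4*(1/244526)) - 24499 = (184709 + 2/122263) - 24499 = 22583076469/122263 - 24499 = 19587755232/122263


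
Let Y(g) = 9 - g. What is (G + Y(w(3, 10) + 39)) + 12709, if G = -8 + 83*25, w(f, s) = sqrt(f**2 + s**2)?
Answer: 14746 - sqrt(109) ≈ 14736.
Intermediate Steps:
G = 2067 (G = -8 + 2075 = 2067)
(G + Y(w(3, 10) + 39)) + 12709 = (2067 + (9 - (sqrt(3**2 + 10**2) + 39))) + 12709 = (2067 + (9 - (sqrt(9 + 100) + 39))) + 12709 = (2067 + (9 - (sqrt(109) + 39))) + 12709 = (2067 + (9 - (39 + sqrt(109)))) + 12709 = (2067 + (9 + (-39 - sqrt(109)))) + 12709 = (2067 + (-30 - sqrt(109))) + 12709 = (2037 - sqrt(109)) + 12709 = 14746 - sqrt(109)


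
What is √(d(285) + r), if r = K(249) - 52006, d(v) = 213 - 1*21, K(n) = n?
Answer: I*√51565 ≈ 227.08*I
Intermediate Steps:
d(v) = 192 (d(v) = 213 - 21 = 192)
r = -51757 (r = 249 - 52006 = -51757)
√(d(285) + r) = √(192 - 51757) = √(-51565) = I*√51565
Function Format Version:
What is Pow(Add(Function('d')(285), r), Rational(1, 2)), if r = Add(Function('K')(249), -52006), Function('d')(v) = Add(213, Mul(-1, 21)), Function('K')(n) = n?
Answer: Mul(I, Pow(51565, Rational(1, 2))) ≈ Mul(227.08, I)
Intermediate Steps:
Function('d')(v) = 192 (Function('d')(v) = Add(213, -21) = 192)
r = -51757 (r = Add(249, -52006) = -51757)
Pow(Add(Function('d')(285), r), Rational(1, 2)) = Pow(Add(192, -51757), Rational(1, 2)) = Pow(-51565, Rational(1, 2)) = Mul(I, Pow(51565, Rational(1, 2)))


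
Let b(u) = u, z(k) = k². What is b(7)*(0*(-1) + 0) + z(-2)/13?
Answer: 4/13 ≈ 0.30769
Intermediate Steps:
b(7)*(0*(-1) + 0) + z(-2)/13 = 7*(0*(-1) + 0) + (-2)²/13 = 7*(0 + 0) + 4*(1/13) = 7*0 + 4/13 = 0 + 4/13 = 4/13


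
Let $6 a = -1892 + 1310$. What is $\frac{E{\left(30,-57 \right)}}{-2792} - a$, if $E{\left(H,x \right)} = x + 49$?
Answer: $\frac{33854}{349} \approx 97.003$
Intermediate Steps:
$E{\left(H,x \right)} = 49 + x$
$a = -97$ ($a = \frac{-1892 + 1310}{6} = \frac{1}{6} \left(-582\right) = -97$)
$\frac{E{\left(30,-57 \right)}}{-2792} - a = \frac{49 - 57}{-2792} - -97 = \left(-8\right) \left(- \frac{1}{2792}\right) + 97 = \frac{1}{349} + 97 = \frac{33854}{349}$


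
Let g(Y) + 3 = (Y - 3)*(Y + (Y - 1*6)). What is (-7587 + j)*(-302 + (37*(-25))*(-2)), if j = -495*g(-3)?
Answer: -64616616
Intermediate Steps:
g(Y) = -3 + (-6 + 2*Y)*(-3 + Y) (g(Y) = -3 + (Y - 3)*(Y + (Y - 1*6)) = -3 + (-3 + Y)*(Y + (Y - 6)) = -3 + (-3 + Y)*(Y + (-6 + Y)) = -3 + (-3 + Y)*(-6 + 2*Y) = -3 + (-6 + 2*Y)*(-3 + Y))
j = -34155 (j = -495*(15 - 12*(-3) + 2*(-3)**2) = -495*(15 + 36 + 2*9) = -495*(15 + 36 + 18) = -495*69 = -34155)
(-7587 + j)*(-302 + (37*(-25))*(-2)) = (-7587 - 34155)*(-302 + (37*(-25))*(-2)) = -41742*(-302 - 925*(-2)) = -41742*(-302 + 1850) = -41742*1548 = -64616616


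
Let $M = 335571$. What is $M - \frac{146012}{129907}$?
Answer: $\frac{43592875885}{129907} \approx 3.3557 \cdot 10^{5}$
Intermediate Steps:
$M - \frac{146012}{129907} = 335571 - \frac{146012}{129907} = \frac{43592875885}{129907}$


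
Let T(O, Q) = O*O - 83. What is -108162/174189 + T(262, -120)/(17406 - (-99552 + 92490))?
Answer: 3098688071/1420685484 ≈ 2.1811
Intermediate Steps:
T(O, Q) = -83 + O² (T(O, Q) = O² - 83 = -83 + O²)
-108162/174189 + T(262, -120)/(17406 - (-99552 + 92490)) = -108162/174189 + (-83 + 262²)/(17406 - (-99552 + 92490)) = -108162*1/174189 + (-83 + 68644)/(17406 - 1*(-7062)) = -36054/58063 + 68561/(17406 + 7062) = -36054/58063 + 68561/24468 = 3098688071/1420685484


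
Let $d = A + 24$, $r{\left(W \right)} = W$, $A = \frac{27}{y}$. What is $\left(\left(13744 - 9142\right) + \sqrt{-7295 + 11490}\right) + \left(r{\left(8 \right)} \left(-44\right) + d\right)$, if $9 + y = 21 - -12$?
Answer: $\frac{34201}{8} + \sqrt{4195} \approx 4339.9$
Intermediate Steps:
$y = 24$ ($y = -9 + \left(21 - -12\right) = -9 + \left(21 + 12\right) = -9 + 33 = 24$)
$A = \frac{9}{8}$ ($A = \frac{27}{24} = 27 \cdot \frac{1}{24} = \frac{9}{8} \approx 1.125$)
$d = \frac{201}{8}$ ($d = \frac{9}{8} + 24 = \frac{201}{8} \approx 25.125$)
$\left(\left(13744 - 9142\right) + \sqrt{-7295 + 11490}\right) + \left(r{\left(8 \right)} \left(-44\right) + d\right) = \left(\left(13744 - 9142\right) + \sqrt{-7295 + 11490}\right) + \left(8 \left(-44\right) + \frac{201}{8}\right) = \left(4602 + \sqrt{4195}\right) + \left(-352 + \frac{201}{8}\right) = \left(4602 + \sqrt{4195}\right) - \frac{2615}{8} = \frac{34201}{8} + \sqrt{4195}$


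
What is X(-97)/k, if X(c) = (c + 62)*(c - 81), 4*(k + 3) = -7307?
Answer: -24920/7319 ≈ -3.4048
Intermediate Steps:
k = -7319/4 (k = -3 + (1/4)*(-7307) = -3 - 7307/4 = -7319/4 ≈ -1829.8)
X(c) = (-81 + c)*(62 + c) (X(c) = (62 + c)*(-81 + c) = (-81 + c)*(62 + c))
X(-97)/k = (-5022 + (-97)**2 - 19*(-97))/(-7319/4) = (-5022 + 9409 + 1843)*(-4/7319) = 6230*(-4/7319) = -24920/7319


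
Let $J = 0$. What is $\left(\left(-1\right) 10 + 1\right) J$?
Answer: $0$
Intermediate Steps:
$\left(\left(-1\right) 10 + 1\right) J = \left(\left(-1\right) 10 + 1\right) 0 = \left(-10 + 1\right) 0 = \left(-9\right) 0 = 0$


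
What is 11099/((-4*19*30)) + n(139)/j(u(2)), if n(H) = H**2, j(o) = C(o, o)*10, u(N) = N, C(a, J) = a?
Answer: 438299/456 ≈ 961.18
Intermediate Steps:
j(o) = 10*o (j(o) = o*10 = 10*o)
11099/((-4*19*30)) + n(139)/j(u(2)) = 11099/((-4*19*30)) + 139**2/((10*2)) = 11099/((-76*30)) + 19321/20 = 11099/(-2280) + 19321*(1/20) = 11099*(-1/2280) + 19321/20 = -11099/2280 + 19321/20 = 438299/456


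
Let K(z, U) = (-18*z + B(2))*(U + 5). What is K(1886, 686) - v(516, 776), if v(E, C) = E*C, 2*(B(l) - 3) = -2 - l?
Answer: -23857793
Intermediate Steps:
B(l) = 2 - l/2 (B(l) = 3 + (-2 - l)/2 = 3 + (-1 - l/2) = 2 - l/2)
v(E, C) = C*E
K(z, U) = (1 - 18*z)*(5 + U) (K(z, U) = (-18*z + (2 - ½*2))*(U + 5) = (-18*z + (2 - 1))*(5 + U) = (-18*z + 1)*(5 + U) = (1 - 18*z)*(5 + U))
K(1886, 686) - v(516, 776) = (5 + 686 - 90*1886 - 18*686*1886) - 776*516 = (5 + 686 - 169740 - 23288328) - 1*400416 = -23457377 - 400416 = -23857793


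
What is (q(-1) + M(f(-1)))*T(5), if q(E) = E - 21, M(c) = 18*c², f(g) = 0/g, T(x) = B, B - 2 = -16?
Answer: 308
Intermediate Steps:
B = -14 (B = 2 - 16 = -14)
T(x) = -14
f(g) = 0
q(E) = -21 + E
(q(-1) + M(f(-1)))*T(5) = ((-21 - 1) + 18*0²)*(-14) = (-22 + 18*0)*(-14) = (-22 + 0)*(-14) = -22*(-14) = 308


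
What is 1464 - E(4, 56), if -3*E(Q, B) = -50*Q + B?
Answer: 1416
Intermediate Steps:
E(Q, B) = -B/3 + 50*Q/3 (E(Q, B) = -(-50*Q + B)/3 = -(B - 50*Q)/3 = -B/3 + 50*Q/3)
1464 - E(4, 56) = 1464 - (-1/3*56 + (50/3)*4) = 1464 - (-56/3 + 200/3) = 1464 - 1*48 = 1464 - 48 = 1416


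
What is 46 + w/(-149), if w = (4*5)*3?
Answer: 6794/149 ≈ 45.597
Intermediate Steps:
w = 60 (w = 20*3 = 60)
46 + w/(-149) = 46 + 60/(-149) = 46 + 60*(-1/149) = 46 - 60/149 = 6794/149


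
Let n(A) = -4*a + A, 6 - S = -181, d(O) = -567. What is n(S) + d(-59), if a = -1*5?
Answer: -360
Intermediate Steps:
a = -5
S = 187 (S = 6 - 1*(-181) = 6 + 181 = 187)
n(A) = 20 + A (n(A) = -4*(-5) + A = 20 + A)
n(S) + d(-59) = (20 + 187) - 567 = 207 - 567 = -360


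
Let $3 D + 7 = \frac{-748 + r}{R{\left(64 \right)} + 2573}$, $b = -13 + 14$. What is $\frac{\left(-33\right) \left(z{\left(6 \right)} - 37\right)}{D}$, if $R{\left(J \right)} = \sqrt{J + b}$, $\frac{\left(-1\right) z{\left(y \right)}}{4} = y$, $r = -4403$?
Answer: $- \frac{359896445469}{536475059} - \frac{31106889 \sqrt{65}}{536475059} \approx -671.32$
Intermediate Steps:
$z{\left(y \right)} = - 4 y$
$b = 1$
$R{\left(J \right)} = \sqrt{1 + J}$ ($R{\left(J \right)} = \sqrt{J + 1} = \sqrt{1 + J}$)
$D = - \frac{7}{3} - \frac{1717}{2573 + \sqrt{65}}$ ($D = - \frac{7}{3} + \frac{\left(-748 - 4403\right) \frac{1}{\sqrt{1 + 64} + 2573}}{3} = - \frac{7}{3} + \frac{\left(-5151\right) \frac{1}{\sqrt{65} + 2573}}{3} = - \frac{7}{3} + \frac{\left(-5151\right) \frac{1}{2573 + \sqrt{65}}}{3} = - \frac{7}{3} - \frac{1717}{2573 + \sqrt{65}} \approx -2.9986$)
$\frac{\left(-33\right) \left(z{\left(6 \right)} - 37\right)}{D} = \frac{\left(-33\right) \left(\left(-4\right) 6 - 37\right)}{- \frac{59595371}{19860792} + \frac{1717 \sqrt{65}}{6620264}} = \frac{\left(-33\right) \left(-24 - 37\right)}{- \frac{59595371}{19860792} + \frac{1717 \sqrt{65}}{6620264}} = \frac{\left(-33\right) \left(-61\right)}{- \frac{59595371}{19860792} + \frac{1717 \sqrt{65}}{6620264}} = \frac{2013}{- \frac{59595371}{19860792} + \frac{1717 \sqrt{65}}{6620264}}$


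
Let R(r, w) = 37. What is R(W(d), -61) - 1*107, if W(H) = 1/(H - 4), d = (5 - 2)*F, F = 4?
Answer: -70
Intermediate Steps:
d = 12 (d = (5 - 2)*4 = 3*4 = 12)
W(H) = 1/(-4 + H)
R(W(d), -61) - 1*107 = 37 - 1*107 = 37 - 107 = -70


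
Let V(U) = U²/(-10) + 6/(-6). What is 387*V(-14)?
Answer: -39861/5 ≈ -7972.2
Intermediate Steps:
V(U) = -1 - U²/10 (V(U) = U²*(-⅒) + 6*(-⅙) = -U²/10 - 1 = -1 - U²/10)
387*V(-14) = 387*(-1 - ⅒*(-14)²) = 387*(-1 - ⅒*196) = 387*(-1 - 98/5) = 387*(-103/5) = -39861/5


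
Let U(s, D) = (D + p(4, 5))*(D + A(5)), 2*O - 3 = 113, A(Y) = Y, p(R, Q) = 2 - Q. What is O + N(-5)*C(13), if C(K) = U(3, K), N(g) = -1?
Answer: -122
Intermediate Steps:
O = 58 (O = 3/2 + (½)*113 = 3/2 + 113/2 = 58)
U(s, D) = (-3 + D)*(5 + D) (U(s, D) = (D + (2 - 1*5))*(D + 5) = (D + (2 - 5))*(5 + D) = (D - 3)*(5 + D) = (-3 + D)*(5 + D))
C(K) = -15 + K² + 2*K
O + N(-5)*C(13) = 58 - (-15 + 13² + 2*13) = 58 - (-15 + 169 + 26) = 58 - 1*180 = 58 - 180 = -122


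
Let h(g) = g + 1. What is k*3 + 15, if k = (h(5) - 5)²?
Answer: 18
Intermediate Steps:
h(g) = 1 + g
k = 1 (k = ((1 + 5) - 5)² = (6 - 5)² = 1² = 1)
k*3 + 15 = 1*3 + 15 = 3 + 15 = 18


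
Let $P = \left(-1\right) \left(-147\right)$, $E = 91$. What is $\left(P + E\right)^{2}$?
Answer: $56644$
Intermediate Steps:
$P = 147$
$\left(P + E\right)^{2} = \left(147 + 91\right)^{2} = 238^{2} = 56644$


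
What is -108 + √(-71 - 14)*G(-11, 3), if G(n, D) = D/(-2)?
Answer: -108 - 3*I*√85/2 ≈ -108.0 - 13.829*I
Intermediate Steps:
G(n, D) = -D/2 (G(n, D) = D*(-½) = -D/2)
-108 + √(-71 - 14)*G(-11, 3) = -108 + √(-71 - 14)*(-½*3) = -108 + √(-85)*(-3/2) = -108 + (I*√85)*(-3/2) = -108 - 3*I*√85/2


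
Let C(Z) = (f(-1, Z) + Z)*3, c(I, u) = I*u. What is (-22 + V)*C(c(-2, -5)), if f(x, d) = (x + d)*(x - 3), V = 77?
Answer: -4290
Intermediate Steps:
f(x, d) = (-3 + x)*(d + x) (f(x, d) = (d + x)*(-3 + x) = (-3 + x)*(d + x))
C(Z) = 12 - 9*Z (C(Z) = (((-1)² - 3*Z - 3*(-1) + Z*(-1)) + Z)*3 = ((1 - 3*Z + 3 - Z) + Z)*3 = ((4 - 4*Z) + Z)*3 = (4 - 3*Z)*3 = 12 - 9*Z)
(-22 + V)*C(c(-2, -5)) = (-22 + 77)*(12 - (-18)*(-5)) = 55*(12 - 9*10) = 55*(12 - 90) = 55*(-78) = -4290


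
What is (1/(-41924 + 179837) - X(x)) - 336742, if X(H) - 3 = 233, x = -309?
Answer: -46473646913/137913 ≈ -3.3698e+5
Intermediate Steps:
X(H) = 236 (X(H) = 3 + 233 = 236)
(1/(-41924 + 179837) - X(x)) - 336742 = (1/(-41924 + 179837) - 1*236) - 336742 = (1/137913 - 236) - 336742 = -32547467/137913 - 336742 = -46473646913/137913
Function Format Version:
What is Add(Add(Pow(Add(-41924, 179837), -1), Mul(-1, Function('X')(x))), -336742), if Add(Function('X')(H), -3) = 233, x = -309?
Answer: Rational(-46473646913, 137913) ≈ -3.3698e+5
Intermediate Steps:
Function('X')(H) = 236 (Function('X')(H) = Add(3, 233) = 236)
Add(Add(Pow(Add(-41924, 179837), -1), Mul(-1, Function('X')(x))), -336742) = Add(Add(Pow(Add(-41924, 179837), -1), Mul(-1, 236)), -336742) = Add(Add(Pow(137913, -1), -236), -336742) = Add(Add(Rational(1, 137913), -236), -336742) = Add(Rational(-32547467, 137913), -336742) = Rational(-46473646913, 137913)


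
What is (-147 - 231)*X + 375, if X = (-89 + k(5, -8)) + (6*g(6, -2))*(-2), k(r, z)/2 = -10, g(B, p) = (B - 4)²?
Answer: 59721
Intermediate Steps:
g(B, p) = (-4 + B)²
k(r, z) = -20 (k(r, z) = 2*(-10) = -20)
X = -157 (X = (-89 - 20) + (6*(-4 + 6)²)*(-2) = -109 + (6*2²)*(-2) = -109 + (6*4)*(-2) = -109 + 24*(-2) = -109 - 48 = -157)
(-147 - 231)*X + 375 = (-147 - 231)*(-157) + 375 = -378*(-157) + 375 = 59346 + 375 = 59721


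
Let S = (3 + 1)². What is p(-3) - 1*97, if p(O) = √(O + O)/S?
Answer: -97 + I*√6/16 ≈ -97.0 + 0.15309*I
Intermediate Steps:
S = 16 (S = 4² = 16)
p(O) = √2*√O/16 (p(O) = √(O + O)/16 = √(2*O)*(1/16) = (√2*√O)*(1/16) = √2*√O/16)
p(-3) - 1*97 = √2*√(-3)/16 - 1*97 = √2*(I*√3)/16 - 97 = I*√6/16 - 97 = -97 + I*√6/16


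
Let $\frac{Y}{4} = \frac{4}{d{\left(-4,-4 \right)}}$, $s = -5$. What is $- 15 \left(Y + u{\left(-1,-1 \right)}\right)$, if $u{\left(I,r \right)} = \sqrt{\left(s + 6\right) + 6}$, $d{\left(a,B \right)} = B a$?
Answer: $-15 - 15 \sqrt{7} \approx -54.686$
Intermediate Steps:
$Y = 1$ ($Y = 4 \frac{4}{\left(-4\right) \left(-4\right)} = 4 \cdot \frac{4}{16} = 4 \cdot 4 \cdot \frac{1}{16} = 4 \cdot \frac{1}{4} = 1$)
$u{\left(I,r \right)} = \sqrt{7}$ ($u{\left(I,r \right)} = \sqrt{\left(-5 + 6\right) + 6} = \sqrt{1 + 6} = \sqrt{7}$)
$- 15 \left(Y + u{\left(-1,-1 \right)}\right) = - 15 \left(1 + \sqrt{7}\right) = -15 - 15 \sqrt{7}$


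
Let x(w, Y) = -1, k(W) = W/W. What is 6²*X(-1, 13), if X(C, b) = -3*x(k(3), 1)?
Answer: 108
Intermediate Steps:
k(W) = 1
X(C, b) = 3 (X(C, b) = -3*(-1) = 3)
6²*X(-1, 13) = 6²*3 = 36*3 = 108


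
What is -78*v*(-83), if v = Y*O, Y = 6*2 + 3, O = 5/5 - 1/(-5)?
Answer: 116532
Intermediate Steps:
O = 6/5 (O = 5*(⅕) - 1*(-⅕) = 1 + ⅕ = 6/5 ≈ 1.2000)
Y = 15 (Y = 12 + 3 = 15)
v = 18 (v = 15*(6/5) = 18)
-78*v*(-83) = -78*18*(-83) = -1404*(-83) = 116532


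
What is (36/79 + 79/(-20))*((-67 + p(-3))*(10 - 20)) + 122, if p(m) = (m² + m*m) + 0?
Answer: -251253/158 ≈ -1590.2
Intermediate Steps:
p(m) = 2*m² (p(m) = (m² + m²) + 0 = 2*m² + 0 = 2*m²)
(36/79 + 79/(-20))*((-67 + p(-3))*(10 - 20)) + 122 = (36/79 + 79/(-20))*((-67 + 2*(-3)²)*(10 - 20)) + 122 = (36*(1/79) + 79*(-1/20))*((-67 + 2*9)*(-10)) + 122 = (36/79 - 79/20)*((-67 + 18)*(-10)) + 122 = -(-270529)*(-10)/1580 + 122 = -5521/1580*490 + 122 = -270529/158 + 122 = -251253/158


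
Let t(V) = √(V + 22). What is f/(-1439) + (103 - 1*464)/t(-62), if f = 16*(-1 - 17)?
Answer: 288/1439 + 361*I*√10/20 ≈ 0.20014 + 57.079*I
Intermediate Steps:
t(V) = √(22 + V)
f = -288 (f = 16*(-18) = -288)
f/(-1439) + (103 - 1*464)/t(-62) = -288/(-1439) + (103 - 1*464)/(√(22 - 62)) = -288*(-1/1439) + (103 - 464)/(√(-40)) = 288/1439 - 361*(-I*√10/20) = 288/1439 - (-361)*I*√10/20 = 288/1439 + 361*I*√10/20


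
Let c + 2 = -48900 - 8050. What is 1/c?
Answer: -1/56952 ≈ -1.7559e-5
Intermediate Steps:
c = -56952 (c = -2 + (-48900 - 8050) = -2 - 56950 = -56952)
1/c = 1/(-56952) = -1/56952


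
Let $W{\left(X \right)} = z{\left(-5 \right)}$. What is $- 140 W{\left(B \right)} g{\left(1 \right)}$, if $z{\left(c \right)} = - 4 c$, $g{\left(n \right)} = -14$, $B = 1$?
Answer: $39200$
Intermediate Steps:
$W{\left(X \right)} = 20$ ($W{\left(X \right)} = \left(-4\right) \left(-5\right) = 20$)
$- 140 W{\left(B \right)} g{\left(1 \right)} = \left(-140\right) 20 \left(-14\right) = \left(-2800\right) \left(-14\right) = 39200$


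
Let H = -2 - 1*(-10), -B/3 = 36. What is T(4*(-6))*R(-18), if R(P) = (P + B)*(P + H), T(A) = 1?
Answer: 1260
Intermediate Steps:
B = -108 (B = -3*36 = -108)
H = 8 (H = -2 + 10 = 8)
R(P) = (-108 + P)*(8 + P) (R(P) = (P - 108)*(P + 8) = (-108 + P)*(8 + P))
T(4*(-6))*R(-18) = 1*(-864 + (-18)**2 - 100*(-18)) = 1*(-864 + 324 + 1800) = 1*1260 = 1260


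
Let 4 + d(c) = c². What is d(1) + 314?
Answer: 311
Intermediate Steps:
d(c) = -4 + c²
d(1) + 314 = (-4 + 1²) + 314 = (-4 + 1) + 314 = -3 + 314 = 311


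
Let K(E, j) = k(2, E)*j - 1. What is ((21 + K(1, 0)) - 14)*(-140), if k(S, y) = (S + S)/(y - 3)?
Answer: -840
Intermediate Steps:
k(S, y) = 2*S/(-3 + y) (k(S, y) = (2*S)/(-3 + y) = 2*S/(-3 + y))
K(E, j) = -1 + 4*j/(-3 + E) (K(E, j) = (2*2/(-3 + E))*j - 1 = (4/(-3 + E))*j - 1 = 4*j/(-3 + E) - 1 = -1 + 4*j/(-3 + E))
((21 + K(1, 0)) - 14)*(-140) = ((21 + (3 - 1*1 + 4*0)/(-3 + 1)) - 14)*(-140) = ((21 + (3 - 1 + 0)/(-2)) - 14)*(-140) = ((21 - 1/2*2) - 14)*(-140) = ((21 - 1) - 14)*(-140) = (20 - 14)*(-140) = 6*(-140) = -840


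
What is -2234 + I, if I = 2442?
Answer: 208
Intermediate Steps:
-2234 + I = -2234 + 2442 = 208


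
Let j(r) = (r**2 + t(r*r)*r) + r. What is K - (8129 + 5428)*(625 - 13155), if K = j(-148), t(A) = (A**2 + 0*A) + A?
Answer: -70841562794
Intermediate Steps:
t(A) = A + A**2 (t(A) = (A**2 + 0) + A = A**2 + A = A + A**2)
j(r) = r + r**2 + r**3*(1 + r**2) (j(r) = (r**2 + ((r*r)*(1 + r*r))*r) + r = (r**2 + (r**2*(1 + r**2))*r) + r = (r**2 + r**3*(1 + r**2)) + r = r + r**2 + r**3*(1 + r**2))
K = -71011432004 (K = -148*(1 - 148 + (-148)**2 + (-148)**4) = -148*(1 - 148 + 21904 + 479785216) = -148*479806973 = -71011432004)
K - (8129 + 5428)*(625 - 13155) = -71011432004 - (8129 + 5428)*(625 - 13155) = -71011432004 - 13557*(-12530) = -71011432004 - 1*(-169869210) = -71011432004 + 169869210 = -70841562794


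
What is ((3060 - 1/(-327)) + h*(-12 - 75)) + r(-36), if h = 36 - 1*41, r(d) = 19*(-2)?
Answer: 1130440/327 ≈ 3457.0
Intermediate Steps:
r(d) = -38
h = -5 (h = 36 - 41 = -5)
((3060 - 1/(-327)) + h*(-12 - 75)) + r(-36) = ((3060 - 1/(-327)) - 5*(-12 - 75)) - 38 = ((3060 - 1*(-1/327)) - 5*(-87)) - 38 = ((3060 + 1/327) + 435) - 38 = (1000621/327 + 435) - 38 = 1142866/327 - 38 = 1130440/327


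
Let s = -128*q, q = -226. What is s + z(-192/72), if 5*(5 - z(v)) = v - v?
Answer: 28933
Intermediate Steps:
z(v) = 5 (z(v) = 5 - (v - v)/5 = 5 - ⅕*0 = 5 + 0 = 5)
s = 28928 (s = -128*(-226) = 28928)
s + z(-192/72) = 28928 + 5 = 28933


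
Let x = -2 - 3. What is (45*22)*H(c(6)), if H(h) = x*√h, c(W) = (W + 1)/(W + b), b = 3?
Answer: -1650*√7 ≈ -4365.5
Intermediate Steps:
x = -5
c(W) = (1 + W)/(3 + W) (c(W) = (W + 1)/(W + 3) = (1 + W)/(3 + W))
H(h) = -5*√h
(45*22)*H(c(6)) = (45*22)*(-5*√(1 + 6)/√(3 + 6)) = 990*(-5*√7/3) = -1650*√7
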